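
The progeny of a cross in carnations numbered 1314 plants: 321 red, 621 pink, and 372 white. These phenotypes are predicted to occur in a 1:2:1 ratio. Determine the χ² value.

Expected counts for N = 1314 under a 1:2:1 ratio (total parts = 4):
  red: 1314 × 1/4 = 328.5
  pink: 1314 × 2/4 = 657
  white: 1314 × 1/4 = 328.5
χ² = Σ (O − E)² / E
  red: (321 − 328.5)² / 328.5 = 0.1712
  pink: (621 − 657)² / 657 = 1.9726
  white: (372 − 328.5)² / 328.5 = 5.7603
χ² = 0.1712 + 1.9726 + 5.7603 = 7.9041 ≈ 7.904

7.904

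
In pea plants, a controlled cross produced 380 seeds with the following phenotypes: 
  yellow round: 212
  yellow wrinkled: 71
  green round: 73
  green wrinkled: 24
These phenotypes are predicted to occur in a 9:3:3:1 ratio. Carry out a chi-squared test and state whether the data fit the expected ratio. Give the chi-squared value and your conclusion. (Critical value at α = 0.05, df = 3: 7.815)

0.061; consistent

The 9:3:3:1 ratio has 16 parts, so with N = 380 the expected counts are:
  yellow round: 380 × 9/16 = 213.75
  yellow wrinkled: 380 × 3/16 = 71.25
  green round: 380 × 3/16 = 71.25
  green wrinkled: 380 × 1/16 = 23.75
χ² = Σ (O − E)² / E
  yellow round: (212 − 213.75)² / 213.75 = 0.0143
  yellow wrinkled: (71 − 71.25)² / 71.25 = 0.0009
  green round: (73 − 71.25)² / 71.25 = 0.0430
  green wrinkled: (24 − 23.75)² / 23.75 = 0.0026
χ² = 0.0143 + 0.0009 + 0.0430 + 0.0026 = 0.0608 ≈ 0.061
Degrees of freedom = 4 − 1 = 3; critical value at α = 0.05 is 7.815.
Since 0.061 < 7.815, we fail to reject the null hypothesis — the data are consistent with the 9:3:3:1 ratio.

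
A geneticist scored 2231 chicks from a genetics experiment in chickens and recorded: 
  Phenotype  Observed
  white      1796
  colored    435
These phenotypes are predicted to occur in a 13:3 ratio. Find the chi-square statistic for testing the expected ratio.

0.819

Total ratio parts = 16. Expected numbers out of 2231:
  white: 2231 × 13/16 = 1812.6875
  colored: 2231 × 3/16 = 418.3125
χ² = Σ (O − E)² / E
  white: (1796 − 1812.6875)² / 1812.6875 = 0.1536
  colored: (435 − 418.3125)² / 418.3125 = 0.6657
χ² = 0.1536 + 0.6657 = 0.8193 ≈ 0.819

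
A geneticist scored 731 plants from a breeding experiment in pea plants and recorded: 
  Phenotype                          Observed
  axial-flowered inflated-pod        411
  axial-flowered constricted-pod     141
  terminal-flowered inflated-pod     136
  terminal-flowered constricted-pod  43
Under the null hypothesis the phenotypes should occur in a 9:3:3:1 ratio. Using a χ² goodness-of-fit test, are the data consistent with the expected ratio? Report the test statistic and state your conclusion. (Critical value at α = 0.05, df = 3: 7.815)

0.280; consistent

Under the 9:3:3:1 hypothesis (Σ ratio = 16, N = 731):
  axial-flowered inflated-pod: 731 × 9/16 = 411.1875
  axial-flowered constricted-pod: 731 × 3/16 = 137.0625
  terminal-flowered inflated-pod: 731 × 3/16 = 137.0625
  terminal-flowered constricted-pod: 731 × 1/16 = 45.6875
χ² = Σ (O − E)² / E
  axial-flowered inflated-pod: (411 − 411.1875)² / 411.1875 = 0.0001
  axial-flowered constricted-pod: (141 − 137.0625)² / 137.0625 = 0.1131
  terminal-flowered inflated-pod: (136 − 137.0625)² / 137.0625 = 0.0082
  terminal-flowered constricted-pod: (43 − 45.6875)² / 45.6875 = 0.1581
χ² = 0.0001 + 0.1131 + 0.0082 + 0.1581 = 0.2795 ≈ 0.280
Degrees of freedom = 4 − 1 = 3; critical value at α = 0.05 is 7.815.
Since 0.280 < 7.815, we fail to reject the null hypothesis — the data are consistent with the 9:3:3:1 ratio.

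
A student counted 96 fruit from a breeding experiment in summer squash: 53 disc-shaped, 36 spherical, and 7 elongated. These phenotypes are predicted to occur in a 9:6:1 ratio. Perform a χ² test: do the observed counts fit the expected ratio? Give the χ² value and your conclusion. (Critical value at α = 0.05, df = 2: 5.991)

Expected counts for N = 96 under a 9:6:1 ratio (total parts = 16):
  disc-shaped: 96 × 9/16 = 54
  spherical: 96 × 6/16 = 36
  elongated: 96 × 1/16 = 6
χ² = Σ (O − E)² / E
  disc-shaped: (53 − 54)² / 54 = 0.0185
  spherical: (36 − 36)² / 36 = 0.0000
  elongated: (7 − 6)² / 6 = 0.1667
χ² = 0.0185 + 0.0000 + 0.1667 = 0.1852 ≈ 0.185
Degrees of freedom = 3 − 1 = 2; critical value at α = 0.05 is 5.991.
Since 0.185 < 5.991, we fail to reject the null hypothesis — the data are consistent with the 9:6:1 ratio.

0.185; consistent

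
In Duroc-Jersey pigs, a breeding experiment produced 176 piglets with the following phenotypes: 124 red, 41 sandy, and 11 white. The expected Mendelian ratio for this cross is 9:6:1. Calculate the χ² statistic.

15.783

The 9:6:1 ratio has 16 parts, so with N = 176 the expected counts are:
  red: 176 × 9/16 = 99
  sandy: 176 × 6/16 = 66
  white: 176 × 1/16 = 11
χ² = Σ (O − E)² / E
  red: (124 − 99)² / 99 = 6.3131
  sandy: (41 − 66)² / 66 = 9.4697
  white: (11 − 11)² / 11 = 0.0000
χ² = 6.3131 + 9.4697 + 0.0000 = 15.7828 ≈ 15.783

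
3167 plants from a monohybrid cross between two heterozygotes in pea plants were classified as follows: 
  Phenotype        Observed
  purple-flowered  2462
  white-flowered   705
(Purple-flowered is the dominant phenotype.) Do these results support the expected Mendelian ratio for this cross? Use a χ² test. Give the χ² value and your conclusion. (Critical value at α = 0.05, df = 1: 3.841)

12.673; not consistent

For a monohybrid cross between heterozygotes with complete dominance, the expected phenotypic ratio is 3:1.
The 3:1 ratio has 4 parts, so with N = 3167 the expected counts are:
  purple-flowered: 3167 × 3/4 = 2375.25
  white-flowered: 3167 × 1/4 = 791.75
χ² = Σ (O − E)² / E
  purple-flowered: (2462 − 2375.25)² / 2375.25 = 3.1683
  white-flowered: (705 − 791.75)² / 791.75 = 9.5050
χ² = 3.1683 + 9.5050 = 12.6733 ≈ 12.673
Degrees of freedom = 2 − 1 = 1; critical value at α = 0.05 is 3.841.
Since 12.673 > 3.841, we reject the null hypothesis — the data do not fit the 3:1 ratio.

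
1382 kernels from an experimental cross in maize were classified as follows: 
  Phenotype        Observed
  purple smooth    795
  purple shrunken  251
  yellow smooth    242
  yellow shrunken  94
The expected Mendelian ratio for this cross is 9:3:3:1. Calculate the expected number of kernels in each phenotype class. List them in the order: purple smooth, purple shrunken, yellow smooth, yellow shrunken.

The 9:3:3:1 ratio has 16 parts, so with N = 1382 the expected counts are:
  purple smooth: 1382 × 9/16 = 777.375
  purple shrunken: 1382 × 3/16 = 259.125
  yellow smooth: 1382 × 3/16 = 259.125
  yellow shrunken: 1382 × 1/16 = 86.375

777.375, 259.125, 259.125, 86.375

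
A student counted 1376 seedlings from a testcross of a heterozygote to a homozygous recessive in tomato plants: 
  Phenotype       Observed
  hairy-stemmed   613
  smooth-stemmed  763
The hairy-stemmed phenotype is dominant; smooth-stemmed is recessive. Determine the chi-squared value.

A testcross of a heterozygote (Aa × aa) gives a 1:1 phenotypic ratio.
Total ratio parts = 2. Expected numbers out of 1376:
  hairy-stemmed: 1376 × 1/2 = 688
  smooth-stemmed: 1376 × 1/2 = 688
χ² = Σ (O − E)² / E
  hairy-stemmed: (613 − 688)² / 688 = 8.1759
  smooth-stemmed: (763 − 688)² / 688 = 8.1759
χ² = 8.1759 + 8.1759 = 16.3518 ≈ 16.352

16.352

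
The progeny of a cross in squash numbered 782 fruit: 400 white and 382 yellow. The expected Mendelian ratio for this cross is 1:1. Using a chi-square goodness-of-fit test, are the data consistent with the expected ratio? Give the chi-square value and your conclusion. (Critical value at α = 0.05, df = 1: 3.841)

The 1:1 ratio has 2 parts, so with N = 782 the expected counts are:
  white: 782 × 1/2 = 391
  yellow: 782 × 1/2 = 391
χ² = Σ (O − E)² / E
  white: (400 − 391)² / 391 = 0.2072
  yellow: (382 − 391)² / 391 = 0.2072
χ² = 0.2072 + 0.2072 = 0.4144 ≈ 0.414
Degrees of freedom = 2 − 1 = 1; critical value at α = 0.05 is 3.841.
Since 0.414 < 3.841, we fail to reject the null hypothesis — the data are consistent with the 1:1 ratio.

0.414; consistent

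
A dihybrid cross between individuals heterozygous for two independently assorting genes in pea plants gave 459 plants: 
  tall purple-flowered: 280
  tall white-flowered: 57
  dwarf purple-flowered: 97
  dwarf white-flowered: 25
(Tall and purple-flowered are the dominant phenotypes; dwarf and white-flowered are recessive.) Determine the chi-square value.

13.521

A dihybrid F₂ with independent assortment and complete dominance at both loci gives a 9:3:3:1 phenotypic ratio.
Expected counts for N = 459 under a 9:3:3:1 ratio (total parts = 16):
  tall purple-flowered: 459 × 9/16 = 258.1875
  tall white-flowered: 459 × 3/16 = 86.0625
  dwarf purple-flowered: 459 × 3/16 = 86.0625
  dwarf white-flowered: 459 × 1/16 = 28.6875
χ² = Σ (O − E)² / E
  tall purple-flowered: (280 − 258.1875)² / 258.1875 = 1.8428
  tall white-flowered: (57 − 86.0625)² / 86.0625 = 9.8141
  dwarf purple-flowered: (97 − 86.0625)² / 86.0625 = 1.3900
  dwarf white-flowered: (25 − 28.6875)² / 28.6875 = 0.4740
χ² = 1.8428 + 9.8141 + 1.3900 + 0.4740 = 13.5209 ≈ 13.521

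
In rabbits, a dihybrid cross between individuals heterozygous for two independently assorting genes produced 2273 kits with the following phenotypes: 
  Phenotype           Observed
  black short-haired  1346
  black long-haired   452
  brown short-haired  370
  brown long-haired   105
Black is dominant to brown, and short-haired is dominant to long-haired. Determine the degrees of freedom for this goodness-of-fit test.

3

A dihybrid F₂ with independent assortment and complete dominance at both loci gives a 9:3:3:1 phenotypic ratio.
A goodness-of-fit test with 4 phenotype classes has df = 4 − 1 = 3.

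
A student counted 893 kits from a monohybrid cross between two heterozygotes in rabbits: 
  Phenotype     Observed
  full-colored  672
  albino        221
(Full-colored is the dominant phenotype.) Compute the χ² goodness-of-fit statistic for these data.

0.030

For a monohybrid cross between heterozygotes with complete dominance, the expected phenotypic ratio is 3:1.
The 3:1 ratio has 4 parts, so with N = 893 the expected counts are:
  full-colored: 893 × 3/4 = 669.75
  albino: 893 × 1/4 = 223.25
χ² = Σ (O − E)² / E
  full-colored: (672 − 669.75)² / 669.75 = 0.0076
  albino: (221 − 223.25)² / 223.25 = 0.0227
χ² = 0.0076 + 0.0227 = 0.0303 ≈ 0.030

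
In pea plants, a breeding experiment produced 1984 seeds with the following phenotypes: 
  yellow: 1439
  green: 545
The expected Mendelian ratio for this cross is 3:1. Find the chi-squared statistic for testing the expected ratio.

Expected counts for N = 1984 under a 3:1 ratio (total parts = 4):
  yellow: 1984 × 3/4 = 1488
  green: 1984 × 1/4 = 496
χ² = Σ (O − E)² / E
  yellow: (1439 − 1488)² / 1488 = 1.6136
  green: (545 − 496)² / 496 = 4.8407
χ² = 1.6136 + 4.8407 = 6.4543 ≈ 6.454

6.454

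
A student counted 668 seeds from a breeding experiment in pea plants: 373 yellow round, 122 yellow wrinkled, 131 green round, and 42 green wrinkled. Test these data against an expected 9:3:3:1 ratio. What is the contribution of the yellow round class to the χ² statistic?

0.020

Expected counts for N = 668 under a 9:3:3:1 ratio (total parts = 16):
  yellow round: 668 × 9/16 = 375.75
  yellow wrinkled: 668 × 3/16 = 125.25
  green round: 668 × 3/16 = 125.25
  green wrinkled: 668 × 1/16 = 41.75
Contribution of yellow round: (373 − 375.75)² / 375.75 = 0.0201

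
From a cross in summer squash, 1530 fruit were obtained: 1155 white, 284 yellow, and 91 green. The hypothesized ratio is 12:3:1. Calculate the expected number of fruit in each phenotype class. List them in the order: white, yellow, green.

1147.5, 286.875, 95.625

Total ratio parts = 16. Expected numbers out of 1530:
  white: 1530 × 12/16 = 1147.5
  yellow: 1530 × 3/16 = 286.875
  green: 1530 × 1/16 = 95.625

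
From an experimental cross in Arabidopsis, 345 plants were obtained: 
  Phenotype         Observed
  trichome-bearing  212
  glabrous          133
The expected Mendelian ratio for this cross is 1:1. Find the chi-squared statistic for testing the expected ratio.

Total ratio parts = 2. Expected numbers out of 345:
  trichome-bearing: 345 × 1/2 = 172.5
  glabrous: 345 × 1/2 = 172.5
χ² = Σ (O − E)² / E
  trichome-bearing: (212 − 172.5)² / 172.5 = 9.0449
  glabrous: (133 − 172.5)² / 172.5 = 9.0449
χ² = 9.0449 + 9.0449 = 18.0898 ≈ 18.090

18.090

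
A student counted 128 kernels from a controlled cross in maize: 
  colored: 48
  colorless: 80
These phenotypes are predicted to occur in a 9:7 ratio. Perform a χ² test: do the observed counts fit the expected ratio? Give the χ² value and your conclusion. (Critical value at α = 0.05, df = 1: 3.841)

18.286; not consistent

Under the 9:7 hypothesis (Σ ratio = 16, N = 128):
  colored: 128 × 9/16 = 72
  colorless: 128 × 7/16 = 56
χ² = Σ (O − E)² / E
  colored: (48 − 72)² / 72 = 8.0000
  colorless: (80 − 56)² / 56 = 10.2857
χ² = 8.0000 + 10.2857 = 18.2857 ≈ 18.286
Degrees of freedom = 2 − 1 = 1; critical value at α = 0.05 is 3.841.
Since 18.286 > 3.841, we reject the null hypothesis — the data do not fit the 9:7 ratio.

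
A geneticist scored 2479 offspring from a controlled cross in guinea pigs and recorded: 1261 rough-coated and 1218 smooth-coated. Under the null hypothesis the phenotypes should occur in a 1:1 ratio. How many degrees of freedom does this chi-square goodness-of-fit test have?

A goodness-of-fit test with 2 phenotype classes has df = 2 − 1 = 1.

1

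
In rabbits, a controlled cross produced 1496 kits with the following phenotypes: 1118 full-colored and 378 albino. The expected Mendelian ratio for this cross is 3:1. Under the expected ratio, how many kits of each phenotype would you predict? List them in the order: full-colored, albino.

1122, 374

Under the 3:1 hypothesis (Σ ratio = 4, N = 1496):
  full-colored: 1496 × 3/4 = 1122
  albino: 1496 × 1/4 = 374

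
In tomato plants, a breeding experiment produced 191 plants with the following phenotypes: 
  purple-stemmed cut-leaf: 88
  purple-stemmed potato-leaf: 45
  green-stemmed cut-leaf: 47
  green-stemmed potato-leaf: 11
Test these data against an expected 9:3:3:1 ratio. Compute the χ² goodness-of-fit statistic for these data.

9.442

The 9:3:3:1 ratio has 16 parts, so with N = 191 the expected counts are:
  purple-stemmed cut-leaf: 191 × 9/16 = 107.4375
  purple-stemmed potato-leaf: 191 × 3/16 = 35.8125
  green-stemmed cut-leaf: 191 × 3/16 = 35.8125
  green-stemmed potato-leaf: 191 × 1/16 = 11.9375
χ² = Σ (O − E)² / E
  purple-stemmed cut-leaf: (88 − 107.4375)² / 107.4375 = 3.5166
  purple-stemmed potato-leaf: (45 − 35.8125)² / 35.8125 = 2.3570
  green-stemmed cut-leaf: (47 − 35.8125)² / 35.8125 = 3.4949
  green-stemmed potato-leaf: (11 − 11.9375)² / 11.9375 = 0.0736
χ² = 3.5166 + 2.3570 + 3.4949 + 0.0736 = 9.4421 ≈ 9.442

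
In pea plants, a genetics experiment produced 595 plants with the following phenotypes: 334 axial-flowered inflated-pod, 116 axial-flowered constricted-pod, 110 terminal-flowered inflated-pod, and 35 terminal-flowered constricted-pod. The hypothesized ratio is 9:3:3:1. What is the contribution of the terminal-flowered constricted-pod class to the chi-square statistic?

Total ratio parts = 16. Expected numbers out of 595:
  axial-flowered inflated-pod: 595 × 9/16 = 334.6875
  axial-flowered constricted-pod: 595 × 3/16 = 111.5625
  terminal-flowered inflated-pod: 595 × 3/16 = 111.5625
  terminal-flowered constricted-pod: 595 × 1/16 = 37.1875
Contribution of terminal-flowered constricted-pod: (35 − 37.1875)² / 37.1875 = 0.1287

0.129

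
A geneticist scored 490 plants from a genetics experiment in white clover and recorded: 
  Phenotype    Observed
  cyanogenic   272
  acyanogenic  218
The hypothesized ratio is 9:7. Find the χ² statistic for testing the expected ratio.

0.109

The 9:7 ratio has 16 parts, so with N = 490 the expected counts are:
  cyanogenic: 490 × 9/16 = 275.625
  acyanogenic: 490 × 7/16 = 214.375
χ² = Σ (O − E)² / E
  cyanogenic: (272 − 275.625)² / 275.625 = 0.0477
  acyanogenic: (218 − 214.375)² / 214.375 = 0.0613
χ² = 0.0477 + 0.0613 = 0.109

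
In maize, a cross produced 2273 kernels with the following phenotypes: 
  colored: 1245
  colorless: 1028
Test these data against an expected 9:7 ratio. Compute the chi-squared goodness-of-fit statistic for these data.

2.014

Total ratio parts = 16. Expected numbers out of 2273:
  colored: 2273 × 9/16 = 1278.5625
  colorless: 2273 × 7/16 = 994.4375
χ² = Σ (O − E)² / E
  colored: (1245 − 1278.5625)² / 1278.5625 = 0.8810
  colorless: (1028 − 994.4375)² / 994.4375 = 1.1327
χ² = 0.8810 + 1.1327 = 2.0137 ≈ 2.014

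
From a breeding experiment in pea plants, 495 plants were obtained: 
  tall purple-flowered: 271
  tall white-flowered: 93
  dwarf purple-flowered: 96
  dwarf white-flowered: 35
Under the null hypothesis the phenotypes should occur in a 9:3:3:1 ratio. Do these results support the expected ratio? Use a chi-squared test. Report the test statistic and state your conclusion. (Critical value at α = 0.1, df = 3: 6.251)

The 9:3:3:1 ratio has 16 parts, so with N = 495 the expected counts are:
  tall purple-flowered: 495 × 9/16 = 278.4375
  tall white-flowered: 495 × 3/16 = 92.8125
  dwarf purple-flowered: 495 × 3/16 = 92.8125
  dwarf white-flowered: 495 × 1/16 = 30.9375
χ² = Σ (O − E)² / E
  tall purple-flowered: (271 − 278.4375)² / 278.4375 = 0.1987
  tall white-flowered: (93 − 92.8125)² / 92.8125 = 0.0004
  dwarf purple-flowered: (96 − 92.8125)² / 92.8125 = 0.1095
  dwarf white-flowered: (35 − 30.9375)² / 30.9375 = 0.5335
χ² = 0.1987 + 0.0004 + 0.1095 + 0.5335 = 0.8421 ≈ 0.842
Degrees of freedom = 4 − 1 = 3; critical value at α = 0.1 is 6.251.
Since 0.842 < 6.251, we fail to reject the null hypothesis — the data are consistent with the 9:3:3:1 ratio.

0.842; consistent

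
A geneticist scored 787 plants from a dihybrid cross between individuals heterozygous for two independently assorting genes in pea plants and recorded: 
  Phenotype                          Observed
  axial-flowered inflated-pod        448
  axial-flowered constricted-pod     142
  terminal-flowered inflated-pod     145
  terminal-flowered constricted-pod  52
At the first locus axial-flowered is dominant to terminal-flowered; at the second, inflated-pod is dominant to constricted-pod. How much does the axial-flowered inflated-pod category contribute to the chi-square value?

0.064

A dihybrid F₂ with independent assortment and complete dominance at both loci gives a 9:3:3:1 phenotypic ratio.
The 9:3:3:1 ratio has 16 parts, so with N = 787 the expected counts are:
  axial-flowered inflated-pod: 787 × 9/16 = 442.6875
  axial-flowered constricted-pod: 787 × 3/16 = 147.5625
  terminal-flowered inflated-pod: 787 × 3/16 = 147.5625
  terminal-flowered constricted-pod: 787 × 1/16 = 49.1875
Contribution of axial-flowered inflated-pod: (448 − 442.6875)² / 442.6875 = 0.0638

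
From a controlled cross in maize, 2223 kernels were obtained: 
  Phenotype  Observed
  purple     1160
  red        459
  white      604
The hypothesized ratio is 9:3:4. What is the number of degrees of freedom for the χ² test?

A goodness-of-fit test with 3 phenotype classes has df = 3 − 1 = 2.

2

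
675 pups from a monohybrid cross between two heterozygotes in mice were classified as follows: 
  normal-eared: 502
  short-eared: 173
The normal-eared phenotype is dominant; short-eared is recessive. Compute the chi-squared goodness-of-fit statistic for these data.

For a monohybrid cross between heterozygotes with complete dominance, the expected phenotypic ratio is 3:1.
The 3:1 ratio has 4 parts, so with N = 675 the expected counts are:
  normal-eared: 675 × 3/4 = 506.25
  short-eared: 675 × 1/4 = 168.75
χ² = Σ (O − E)² / E
  normal-eared: (502 − 506.25)² / 506.25 = 0.0357
  short-eared: (173 − 168.75)² / 168.75 = 0.1070
χ² = 0.0357 + 0.1070 = 0.1427 ≈ 0.143

0.143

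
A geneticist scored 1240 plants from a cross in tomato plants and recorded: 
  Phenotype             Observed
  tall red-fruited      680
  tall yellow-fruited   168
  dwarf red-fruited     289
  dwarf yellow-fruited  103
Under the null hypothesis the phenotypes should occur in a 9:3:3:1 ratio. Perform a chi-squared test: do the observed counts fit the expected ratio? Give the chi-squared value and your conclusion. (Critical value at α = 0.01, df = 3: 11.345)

Total ratio parts = 16. Expected numbers out of 1240:
  tall red-fruited: 1240 × 9/16 = 697.5
  tall yellow-fruited: 1240 × 3/16 = 232.5
  dwarf red-fruited: 1240 × 3/16 = 232.5
  dwarf yellow-fruited: 1240 × 1/16 = 77.5
χ² = Σ (O − E)² / E
  tall red-fruited: (680 − 697.5)² / 697.5 = 0.4391
  tall yellow-fruited: (168 − 232.5)² / 232.5 = 17.8935
  dwarf red-fruited: (289 − 232.5)² / 232.5 = 13.7301
  dwarf yellow-fruited: (103 − 77.5)² / 77.5 = 8.3903
χ² = 0.4391 + 17.8935 + 13.7301 + 8.3903 = 40.453
Degrees of freedom = 4 − 1 = 3; critical value at α = 0.01 is 11.345.
Since 40.453 > 11.345, we reject the null hypothesis — the data do not fit the 9:3:3:1 ratio.

40.453; not consistent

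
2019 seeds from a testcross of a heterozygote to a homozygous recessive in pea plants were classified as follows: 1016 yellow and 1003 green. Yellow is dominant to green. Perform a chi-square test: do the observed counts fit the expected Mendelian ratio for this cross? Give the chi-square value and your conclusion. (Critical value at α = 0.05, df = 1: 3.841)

A testcross of a heterozygote (Aa × aa) gives a 1:1 phenotypic ratio.
Total ratio parts = 2. Expected numbers out of 2019:
  yellow: 2019 × 1/2 = 1009.5
  green: 2019 × 1/2 = 1009.5
χ² = Σ (O − E)² / E
  yellow: (1016 − 1009.5)² / 1009.5 = 0.0419
  green: (1003 − 1009.5)² / 1009.5 = 0.0419
χ² = 0.0419 + 0.0419 = 0.0838 ≈ 0.084
Degrees of freedom = 2 − 1 = 1; critical value at α = 0.05 is 3.841.
Since 0.084 < 3.841, we fail to reject the null hypothesis — the data are consistent with the 1:1 ratio.

0.084; consistent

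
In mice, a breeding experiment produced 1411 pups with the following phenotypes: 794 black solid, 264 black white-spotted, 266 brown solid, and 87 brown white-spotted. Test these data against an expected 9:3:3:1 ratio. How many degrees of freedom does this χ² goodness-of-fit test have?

A goodness-of-fit test with 4 phenotype classes has df = 4 − 1 = 3.

3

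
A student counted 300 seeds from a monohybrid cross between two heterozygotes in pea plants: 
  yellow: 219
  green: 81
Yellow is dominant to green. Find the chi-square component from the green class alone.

For a monohybrid cross between heterozygotes with complete dominance, the expected phenotypic ratio is 3:1.
Under the 3:1 hypothesis (Σ ratio = 4, N = 300):
  yellow: 300 × 3/4 = 225
  green: 300 × 1/4 = 75
Contribution of green: (81 − 75)² / 75 = 0.4800

0.480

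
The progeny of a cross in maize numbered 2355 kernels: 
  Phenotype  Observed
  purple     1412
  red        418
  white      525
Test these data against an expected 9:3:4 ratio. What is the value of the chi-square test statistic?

13.915

The 9:3:4 ratio has 16 parts, so with N = 2355 the expected counts are:
  purple: 2355 × 9/16 = 1324.6875
  red: 2355 × 3/16 = 441.5625
  white: 2355 × 4/16 = 588.75
χ² = Σ (O − E)² / E
  purple: (1412 − 1324.6875)² / 1324.6875 = 5.7549
  red: (418 − 441.5625)² / 441.5625 = 1.2573
  white: (525 − 588.75)² / 588.75 = 6.9029
χ² = 5.7549 + 1.2573 + 6.9029 = 13.9151 ≈ 13.915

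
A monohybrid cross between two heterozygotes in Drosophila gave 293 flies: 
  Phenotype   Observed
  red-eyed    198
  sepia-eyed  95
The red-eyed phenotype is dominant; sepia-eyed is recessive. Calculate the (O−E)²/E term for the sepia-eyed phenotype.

6.458

For a monohybrid cross between heterozygotes with complete dominance, the expected phenotypic ratio is 3:1.
Expected counts for N = 293 under a 3:1 ratio (total parts = 4):
  red-eyed: 293 × 3/4 = 219.75
  sepia-eyed: 293 × 1/4 = 73.25
Contribution of sepia-eyed: (95 − 73.25)² / 73.25 = 6.4582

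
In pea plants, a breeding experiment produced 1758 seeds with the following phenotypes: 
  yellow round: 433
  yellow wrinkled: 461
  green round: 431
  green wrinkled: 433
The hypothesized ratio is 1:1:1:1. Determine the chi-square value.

1.408

Expected counts for N = 1758 under a 1:1:1:1 ratio (total parts = 4):
  yellow round: 1758 × 1/4 = 439.5
  yellow wrinkled: 1758 × 1/4 = 439.5
  green round: 1758 × 1/4 = 439.5
  green wrinkled: 1758 × 1/4 = 439.5
χ² = Σ (O − E)² / E
  yellow round: (433 − 439.5)² / 439.5 = 0.0961
  yellow wrinkled: (461 − 439.5)² / 439.5 = 1.0518
  green round: (431 − 439.5)² / 439.5 = 0.1644
  green wrinkled: (433 − 439.5)² / 439.5 = 0.0961
χ² = 0.0961 + 1.0518 + 0.1644 + 0.0961 = 1.4084 ≈ 1.408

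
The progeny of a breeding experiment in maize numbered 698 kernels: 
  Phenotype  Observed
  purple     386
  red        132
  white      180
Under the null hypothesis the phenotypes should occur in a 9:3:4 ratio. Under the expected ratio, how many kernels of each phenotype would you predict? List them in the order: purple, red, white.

The 9:3:4 ratio has 16 parts, so with N = 698 the expected counts are:
  purple: 698 × 9/16 = 392.625
  red: 698 × 3/16 = 130.875
  white: 698 × 4/16 = 174.5

392.625, 130.875, 174.5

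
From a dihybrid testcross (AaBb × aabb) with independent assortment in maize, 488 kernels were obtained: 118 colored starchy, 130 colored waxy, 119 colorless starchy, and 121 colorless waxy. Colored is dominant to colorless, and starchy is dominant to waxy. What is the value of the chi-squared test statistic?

A dihybrid testcross with independent assortment gives a 1:1:1:1 ratio.
Expected counts for N = 488 under a 1:1:1:1 ratio (total parts = 4):
  colored starchy: 488 × 1/4 = 122
  colored waxy: 488 × 1/4 = 122
  colorless starchy: 488 × 1/4 = 122
  colorless waxy: 488 × 1/4 = 122
χ² = Σ (O − E)² / E
  colored starchy: (118 − 122)² / 122 = 0.1311
  colored waxy: (130 − 122)² / 122 = 0.5246
  colorless starchy: (119 − 122)² / 122 = 0.0738
  colorless waxy: (121 − 122)² / 122 = 0.0082
χ² = 0.1311 + 0.5246 + 0.0738 + 0.0082 = 0.7377 ≈ 0.738

0.738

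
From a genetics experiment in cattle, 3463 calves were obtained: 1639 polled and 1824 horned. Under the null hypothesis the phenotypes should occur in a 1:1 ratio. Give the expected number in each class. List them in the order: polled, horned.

Total ratio parts = 2. Expected numbers out of 3463:
  polled: 3463 × 1/2 = 1731.5
  horned: 3463 × 1/2 = 1731.5

1731.5, 1731.5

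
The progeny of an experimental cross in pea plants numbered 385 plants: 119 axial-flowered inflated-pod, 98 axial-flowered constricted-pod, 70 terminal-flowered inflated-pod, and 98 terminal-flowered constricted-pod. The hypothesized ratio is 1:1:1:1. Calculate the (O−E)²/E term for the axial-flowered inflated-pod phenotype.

5.377

The 1:1:1:1 ratio has 4 parts, so with N = 385 the expected counts are:
  axial-flowered inflated-pod: 385 × 1/4 = 96.25
  axial-flowered constricted-pod: 385 × 1/4 = 96.25
  terminal-flowered inflated-pod: 385 × 1/4 = 96.25
  terminal-flowered constricted-pod: 385 × 1/4 = 96.25
Contribution of axial-flowered inflated-pod: (119 − 96.25)² / 96.25 = 5.3773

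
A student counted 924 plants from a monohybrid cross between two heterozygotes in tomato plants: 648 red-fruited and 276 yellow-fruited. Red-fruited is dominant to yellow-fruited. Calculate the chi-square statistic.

11.688

For a monohybrid cross between heterozygotes with complete dominance, the expected phenotypic ratio is 3:1.
Total ratio parts = 4. Expected numbers out of 924:
  red-fruited: 924 × 3/4 = 693
  yellow-fruited: 924 × 1/4 = 231
χ² = Σ (O − E)² / E
  red-fruited: (648 − 693)² / 693 = 2.9221
  yellow-fruited: (276 − 231)² / 231 = 8.7662
χ² = 2.9221 + 8.7662 = 11.6883 ≈ 11.688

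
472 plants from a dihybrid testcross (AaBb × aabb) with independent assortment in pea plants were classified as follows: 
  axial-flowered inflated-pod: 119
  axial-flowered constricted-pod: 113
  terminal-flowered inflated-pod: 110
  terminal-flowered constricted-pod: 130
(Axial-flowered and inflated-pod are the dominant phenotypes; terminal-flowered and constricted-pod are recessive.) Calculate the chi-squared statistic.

1.983

A dihybrid testcross with independent assortment gives a 1:1:1:1 ratio.
Expected counts for N = 472 under a 1:1:1:1 ratio (total parts = 4):
  axial-flowered inflated-pod: 472 × 1/4 = 118
  axial-flowered constricted-pod: 472 × 1/4 = 118
  terminal-flowered inflated-pod: 472 × 1/4 = 118
  terminal-flowered constricted-pod: 472 × 1/4 = 118
χ² = Σ (O − E)² / E
  axial-flowered inflated-pod: (119 − 118)² / 118 = 0.0085
  axial-flowered constricted-pod: (113 − 118)² / 118 = 0.2119
  terminal-flowered inflated-pod: (110 − 118)² / 118 = 0.5424
  terminal-flowered constricted-pod: (130 − 118)² / 118 = 1.2203
χ² = 0.0085 + 0.2119 + 0.5424 + 1.2203 = 1.9831 ≈ 1.983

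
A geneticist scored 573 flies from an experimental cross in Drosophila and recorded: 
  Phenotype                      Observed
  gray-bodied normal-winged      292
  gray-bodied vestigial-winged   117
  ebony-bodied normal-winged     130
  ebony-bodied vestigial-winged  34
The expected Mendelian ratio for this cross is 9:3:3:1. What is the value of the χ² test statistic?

8.532

Total ratio parts = 16. Expected numbers out of 573:
  gray-bodied normal-winged: 573 × 9/16 = 322.3125
  gray-bodied vestigial-winged: 573 × 3/16 = 107.4375
  ebony-bodied normal-winged: 573 × 3/16 = 107.4375
  ebony-bodied vestigial-winged: 573 × 1/16 = 35.8125
χ² = Σ (O − E)² / E
  gray-bodied normal-winged: (292 − 322.3125)² / 322.3125 = 2.8508
  gray-bodied vestigial-winged: (117 − 107.4375)² / 107.4375 = 0.8511
  ebony-bodied normal-winged: (130 − 107.4375)² / 107.4375 = 4.7383
  ebony-bodied vestigial-winged: (34 − 35.8125)² / 35.8125 = 0.0917
χ² = 2.8508 + 0.8511 + 4.7383 + 0.0917 = 8.5319 ≈ 8.532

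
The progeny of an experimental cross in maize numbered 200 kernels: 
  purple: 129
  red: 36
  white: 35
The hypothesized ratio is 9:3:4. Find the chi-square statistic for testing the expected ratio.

The 9:3:4 ratio has 16 parts, so with N = 200 the expected counts are:
  purple: 200 × 9/16 = 112.5
  red: 200 × 3/16 = 37.5
  white: 200 × 4/16 = 50
χ² = Σ (O − E)² / E
  purple: (129 − 112.5)² / 112.5 = 2.4200
  red: (36 − 37.5)² / 37.5 = 0.0600
  white: (35 − 50)² / 50 = 4.5000
χ² = 2.4200 + 0.0600 + 4.5000 = 6.980

6.980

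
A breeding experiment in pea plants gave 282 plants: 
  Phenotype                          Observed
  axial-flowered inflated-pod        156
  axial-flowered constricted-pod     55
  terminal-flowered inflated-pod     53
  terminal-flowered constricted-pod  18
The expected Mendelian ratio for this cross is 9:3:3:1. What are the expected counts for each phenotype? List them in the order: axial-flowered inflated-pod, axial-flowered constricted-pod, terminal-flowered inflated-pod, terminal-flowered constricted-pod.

158.625, 52.875, 52.875, 17.625

The 9:3:3:1 ratio has 16 parts, so with N = 282 the expected counts are:
  axial-flowered inflated-pod: 282 × 9/16 = 158.625
  axial-flowered constricted-pod: 282 × 3/16 = 52.875
  terminal-flowered inflated-pod: 282 × 3/16 = 52.875
  terminal-flowered constricted-pod: 282 × 1/16 = 17.625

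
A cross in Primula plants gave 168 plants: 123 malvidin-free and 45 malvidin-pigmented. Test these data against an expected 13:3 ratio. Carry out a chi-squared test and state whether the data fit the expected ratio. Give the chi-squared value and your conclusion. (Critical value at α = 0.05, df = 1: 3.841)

Total ratio parts = 16. Expected numbers out of 168:
  malvidin-free: 168 × 13/16 = 136.5
  malvidin-pigmented: 168 × 3/16 = 31.5
χ² = Σ (O − E)² / E
  malvidin-free: (123 − 136.5)² / 136.5 = 1.3352
  malvidin-pigmented: (45 − 31.5)² / 31.5 = 5.7857
χ² = 1.3352 + 5.7857 = 7.1209 ≈ 7.121
Degrees of freedom = 2 − 1 = 1; critical value at α = 0.05 is 3.841.
Since 7.121 > 3.841, we reject the null hypothesis — the data do not fit the 13:3 ratio.

7.121; not consistent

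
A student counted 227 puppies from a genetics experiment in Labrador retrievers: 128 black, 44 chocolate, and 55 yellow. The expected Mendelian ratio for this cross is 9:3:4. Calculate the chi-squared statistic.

Under the 9:3:4 hypothesis (Σ ratio = 16, N = 227):
  black: 227 × 9/16 = 127.6875
  chocolate: 227 × 3/16 = 42.5625
  yellow: 227 × 4/16 = 56.75
χ² = Σ (O − E)² / E
  black: (128 − 127.6875)² / 127.6875 = 0.0008
  chocolate: (44 − 42.5625)² / 42.5625 = 0.0485
  yellow: (55 − 56.75)² / 56.75 = 0.0540
χ² = 0.0008 + 0.0485 + 0.0540 = 0.1033 ≈ 0.103

0.103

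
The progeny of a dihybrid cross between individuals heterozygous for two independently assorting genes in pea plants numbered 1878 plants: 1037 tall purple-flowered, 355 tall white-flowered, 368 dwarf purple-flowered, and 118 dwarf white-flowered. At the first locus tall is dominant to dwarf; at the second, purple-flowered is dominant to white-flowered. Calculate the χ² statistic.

A dihybrid F₂ with independent assortment and complete dominance at both loci gives a 9:3:3:1 phenotypic ratio.
Under the 9:3:3:1 hypothesis (Σ ratio = 16, N = 1878):
  tall purple-flowered: 1878 × 9/16 = 1056.375
  tall white-flowered: 1878 × 3/16 = 352.125
  dwarf purple-flowered: 1878 × 3/16 = 352.125
  dwarf white-flowered: 1878 × 1/16 = 117.375
χ² = Σ (O − E)² / E
  tall purple-flowered: (1037 − 1056.375)² / 1056.375 = 0.3554
  tall white-flowered: (355 − 352.125)² / 352.125 = 0.0235
  dwarf purple-flowered: (368 − 352.125)² / 352.125 = 0.7157
  dwarf white-flowered: (118 − 117.375)² / 117.375 = 0.0033
χ² = 0.3554 + 0.0235 + 0.7157 + 0.0033 = 1.0979 ≈ 1.098

1.098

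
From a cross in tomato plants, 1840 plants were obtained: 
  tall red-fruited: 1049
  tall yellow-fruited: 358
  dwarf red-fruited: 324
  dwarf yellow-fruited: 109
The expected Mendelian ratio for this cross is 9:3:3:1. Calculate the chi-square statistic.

Expected counts for N = 1840 under a 9:3:3:1 ratio (total parts = 16):
  tall red-fruited: 1840 × 9/16 = 1035
  tall yellow-fruited: 1840 × 3/16 = 345
  dwarf red-fruited: 1840 × 3/16 = 345
  dwarf yellow-fruited: 1840 × 1/16 = 115
χ² = Σ (O − E)² / E
  tall red-fruited: (1049 − 1035)² / 1035 = 0.1894
  tall yellow-fruited: (358 − 345)² / 345 = 0.4899
  dwarf red-fruited: (324 − 345)² / 345 = 1.2783
  dwarf yellow-fruited: (109 − 115)² / 115 = 0.3130
χ² = 0.1894 + 0.4899 + 1.2783 + 0.3130 = 2.2706 ≈ 2.271

2.271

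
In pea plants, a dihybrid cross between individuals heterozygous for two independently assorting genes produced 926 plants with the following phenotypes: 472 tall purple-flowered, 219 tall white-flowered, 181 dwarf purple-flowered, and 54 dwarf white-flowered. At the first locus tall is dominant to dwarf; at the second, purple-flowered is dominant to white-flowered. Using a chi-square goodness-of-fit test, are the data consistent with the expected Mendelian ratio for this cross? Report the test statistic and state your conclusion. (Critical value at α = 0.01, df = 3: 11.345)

17.017; not consistent

A dihybrid F₂ with independent assortment and complete dominance at both loci gives a 9:3:3:1 phenotypic ratio.
Under the 9:3:3:1 hypothesis (Σ ratio = 16, N = 926):
  tall purple-flowered: 926 × 9/16 = 520.875
  tall white-flowered: 926 × 3/16 = 173.625
  dwarf purple-flowered: 926 × 3/16 = 173.625
  dwarf white-flowered: 926 × 1/16 = 57.875
χ² = Σ (O − E)² / E
  tall purple-flowered: (472 − 520.875)² / 520.875 = 4.5861
  tall white-flowered: (219 − 173.625)² / 173.625 = 11.8583
  dwarf purple-flowered: (181 − 173.625)² / 173.625 = 0.3133
  dwarf white-flowered: (54 − 57.875)² / 57.875 = 0.2594
χ² = 4.5861 + 11.8583 + 0.3133 + 0.2594 = 17.0171 ≈ 17.017
Degrees of freedom = 4 − 1 = 3; critical value at α = 0.01 is 11.345.
Since 17.017 > 11.345, we reject the null hypothesis — the data do not fit the 9:3:3:1 ratio.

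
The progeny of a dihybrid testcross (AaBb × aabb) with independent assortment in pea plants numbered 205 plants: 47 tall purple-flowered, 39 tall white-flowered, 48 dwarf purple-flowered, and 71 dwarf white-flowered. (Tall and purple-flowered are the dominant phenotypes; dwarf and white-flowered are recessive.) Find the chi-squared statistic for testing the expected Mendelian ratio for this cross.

11.098

A dihybrid testcross with independent assortment gives a 1:1:1:1 ratio.
Under the 1:1:1:1 hypothesis (Σ ratio = 4, N = 205):
  tall purple-flowered: 205 × 1/4 = 51.25
  tall white-flowered: 205 × 1/4 = 51.25
  dwarf purple-flowered: 205 × 1/4 = 51.25
  dwarf white-flowered: 205 × 1/4 = 51.25
χ² = Σ (O − E)² / E
  tall purple-flowered: (47 − 51.25)² / 51.25 = 0.3524
  tall white-flowered: (39 − 51.25)² / 51.25 = 2.9280
  dwarf purple-flowered: (48 − 51.25)² / 51.25 = 0.2061
  dwarf white-flowered: (71 − 51.25)² / 51.25 = 7.6110
χ² = 0.3524 + 2.9280 + 0.2061 + 7.6110 = 11.0975 ≈ 11.098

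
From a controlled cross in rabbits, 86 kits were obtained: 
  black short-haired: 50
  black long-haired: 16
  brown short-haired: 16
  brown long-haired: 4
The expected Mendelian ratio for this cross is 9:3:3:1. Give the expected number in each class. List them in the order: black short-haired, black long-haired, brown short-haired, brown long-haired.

Under the 9:3:3:1 hypothesis (Σ ratio = 16, N = 86):
  black short-haired: 86 × 9/16 = 48.375
  black long-haired: 86 × 3/16 = 16.125
  brown short-haired: 86 × 3/16 = 16.125
  brown long-haired: 86 × 1/16 = 5.375

48.375, 16.125, 16.125, 5.375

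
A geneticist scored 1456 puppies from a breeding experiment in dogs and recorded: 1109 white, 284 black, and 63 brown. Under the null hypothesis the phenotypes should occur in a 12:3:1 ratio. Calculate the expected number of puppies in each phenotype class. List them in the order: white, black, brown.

Total ratio parts = 16. Expected numbers out of 1456:
  white: 1456 × 12/16 = 1092
  black: 1456 × 3/16 = 273
  brown: 1456 × 1/16 = 91

1092, 273, 91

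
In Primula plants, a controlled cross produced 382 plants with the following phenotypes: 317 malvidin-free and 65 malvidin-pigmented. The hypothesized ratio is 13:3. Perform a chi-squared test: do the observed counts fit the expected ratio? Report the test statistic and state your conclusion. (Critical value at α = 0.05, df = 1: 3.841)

0.754; consistent

Expected counts for N = 382 under a 13:3 ratio (total parts = 16):
  malvidin-free: 382 × 13/16 = 310.375
  malvidin-pigmented: 382 × 3/16 = 71.625
χ² = Σ (O − E)² / E
  malvidin-free: (317 − 310.375)² / 310.375 = 0.1414
  malvidin-pigmented: (65 − 71.625)² / 71.625 = 0.6128
χ² = 0.1414 + 0.6128 = 0.7542 ≈ 0.754
Degrees of freedom = 2 − 1 = 1; critical value at α = 0.05 is 3.841.
Since 0.754 < 3.841, we fail to reject the null hypothesis — the data are consistent with the 13:3 ratio.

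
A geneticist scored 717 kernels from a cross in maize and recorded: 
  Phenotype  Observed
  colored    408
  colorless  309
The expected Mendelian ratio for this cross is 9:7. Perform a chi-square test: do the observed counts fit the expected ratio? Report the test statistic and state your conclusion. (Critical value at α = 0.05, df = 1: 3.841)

0.125; consistent

Expected counts for N = 717 under a 9:7 ratio (total parts = 16):
  colored: 717 × 9/16 = 403.3125
  colorless: 717 × 7/16 = 313.6875
χ² = Σ (O − E)² / E
  colored: (408 − 403.3125)² / 403.3125 = 0.0545
  colorless: (309 − 313.6875)² / 313.6875 = 0.0700
χ² = 0.0545 + 0.0700 = 0.1245 ≈ 0.125
Degrees of freedom = 2 − 1 = 1; critical value at α = 0.05 is 3.841.
Since 0.125 < 3.841, we fail to reject the null hypothesis — the data are consistent with the 9:7 ratio.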